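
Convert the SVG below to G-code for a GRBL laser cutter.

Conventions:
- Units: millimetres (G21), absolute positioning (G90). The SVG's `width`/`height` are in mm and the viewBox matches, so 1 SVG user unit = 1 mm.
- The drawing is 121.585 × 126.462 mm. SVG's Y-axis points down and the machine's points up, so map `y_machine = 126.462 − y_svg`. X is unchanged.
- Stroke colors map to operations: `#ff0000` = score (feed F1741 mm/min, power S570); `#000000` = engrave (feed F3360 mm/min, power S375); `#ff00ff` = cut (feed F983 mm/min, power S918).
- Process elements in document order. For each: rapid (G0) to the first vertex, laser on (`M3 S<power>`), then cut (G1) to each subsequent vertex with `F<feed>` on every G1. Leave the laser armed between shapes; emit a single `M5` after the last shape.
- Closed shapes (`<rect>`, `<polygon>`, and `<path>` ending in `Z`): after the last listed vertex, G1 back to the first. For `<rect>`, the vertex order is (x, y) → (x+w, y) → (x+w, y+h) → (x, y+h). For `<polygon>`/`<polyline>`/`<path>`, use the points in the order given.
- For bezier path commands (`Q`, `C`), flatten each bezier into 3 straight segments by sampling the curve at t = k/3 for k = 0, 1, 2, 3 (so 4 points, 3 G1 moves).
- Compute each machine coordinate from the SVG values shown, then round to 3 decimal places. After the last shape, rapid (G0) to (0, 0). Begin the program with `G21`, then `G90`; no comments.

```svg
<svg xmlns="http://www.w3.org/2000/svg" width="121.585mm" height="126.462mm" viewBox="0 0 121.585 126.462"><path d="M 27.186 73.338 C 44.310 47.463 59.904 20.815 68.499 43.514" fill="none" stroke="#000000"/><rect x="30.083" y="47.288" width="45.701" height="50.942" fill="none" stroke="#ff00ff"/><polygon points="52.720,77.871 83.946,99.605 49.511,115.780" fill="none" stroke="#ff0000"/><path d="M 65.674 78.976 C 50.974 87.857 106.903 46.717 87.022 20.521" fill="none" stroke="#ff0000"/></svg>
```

viewBox `0 0 121.585 126.462` with mm width/height → 1 unit = 1 mm. Flip: y_m = 126.462 − y_svg.

**Shape 1** — `<path>` cubic bezier, stroke `#000000` → engrave (S375, F3360). Control points (SVG): P0=(27.186,73.338), P1=(44.310,47.463), P2=(59.904,20.815), P3=(68.499,43.514); sampled at t=k/3. Machine vertices: (27.186,53.124) → (43.597,77.400) → (57.774,91.054) → (68.499,82.948). Open path.

**Shape 2** — `<rect>` rectangle, stroke `#ff00ff` → cut (S918, F983). Machine vertices: (30.083,79.174) → (75.784,79.174) → (75.784,28.232) → (30.083,28.232) → (30.083,79.174). Closed: final G1 returns to the first vertex.

**Shape 3** — `<polygon>` regular polygon, stroke `#ff0000` → score (S570, F1741). Machine vertices: (52.720,48.591) → (83.946,26.857) → (49.511,10.682) → (52.720,48.591). Closed: final G1 returns to the first vertex.

**Shape 4** — `<path>` cubic bezier, stroke `#ff0000` → score (S570, F1741). Control points (SVG): P0=(65.674,78.976), P1=(50.974,87.857), P2=(106.903,46.717), P3=(87.022,20.521); sampled at t=k/3. Machine vertices: (65.674,47.486) → (69.093,52.873) → (87.057,77.170) → (87.022,105.941). Open path.

G21
G90
G0 X27.186 Y53.124
M3 S375
G1 X43.597 Y77.400 F3360
G1 X57.774 Y91.054 F3360
G1 X68.499 Y82.948 F3360
G0 X30.083 Y79.174
M3 S918
G1 X75.784 Y79.174 F983
G1 X75.784 Y28.232 F983
G1 X30.083 Y28.232 F983
G1 X30.083 Y79.174 F983
G0 X52.720 Y48.591
M3 S570
G1 X83.946 Y26.857 F1741
G1 X49.511 Y10.682 F1741
G1 X52.720 Y48.591 F1741
G0 X65.674 Y47.486
M3 S570
G1 X69.093 Y52.873 F1741
G1 X87.057 Y77.170 F1741
G1 X87.022 Y105.941 F1741
M5
G0 X0.000 Y0.000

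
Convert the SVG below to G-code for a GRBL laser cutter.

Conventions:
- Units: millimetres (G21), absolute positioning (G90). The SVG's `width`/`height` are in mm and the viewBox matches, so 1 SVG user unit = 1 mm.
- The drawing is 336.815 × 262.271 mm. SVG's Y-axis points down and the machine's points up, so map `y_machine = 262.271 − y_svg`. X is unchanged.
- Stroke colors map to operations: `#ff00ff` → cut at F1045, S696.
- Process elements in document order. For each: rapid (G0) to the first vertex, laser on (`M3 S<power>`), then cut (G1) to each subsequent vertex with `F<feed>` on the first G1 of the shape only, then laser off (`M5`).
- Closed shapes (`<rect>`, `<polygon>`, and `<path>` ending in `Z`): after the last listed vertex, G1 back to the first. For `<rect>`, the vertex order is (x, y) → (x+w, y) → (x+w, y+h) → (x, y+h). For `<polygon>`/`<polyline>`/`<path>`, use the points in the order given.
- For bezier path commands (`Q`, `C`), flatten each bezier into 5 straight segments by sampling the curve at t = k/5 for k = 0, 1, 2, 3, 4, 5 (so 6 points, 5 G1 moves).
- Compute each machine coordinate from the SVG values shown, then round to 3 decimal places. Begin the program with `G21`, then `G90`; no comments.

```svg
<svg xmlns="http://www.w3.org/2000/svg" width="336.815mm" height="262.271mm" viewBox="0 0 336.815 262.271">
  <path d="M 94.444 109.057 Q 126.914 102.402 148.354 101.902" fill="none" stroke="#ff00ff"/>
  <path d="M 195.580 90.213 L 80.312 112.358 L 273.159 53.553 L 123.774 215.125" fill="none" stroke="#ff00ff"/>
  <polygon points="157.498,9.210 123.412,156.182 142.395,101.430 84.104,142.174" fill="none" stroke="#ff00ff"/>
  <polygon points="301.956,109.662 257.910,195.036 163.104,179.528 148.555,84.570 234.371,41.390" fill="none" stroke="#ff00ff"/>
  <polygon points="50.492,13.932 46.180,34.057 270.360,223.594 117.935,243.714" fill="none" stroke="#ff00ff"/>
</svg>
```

1 u = 1 mm; y_m = 262.271 − y.

[1] `<path>` quadratic bezier, #ff00ff→cut S696 F1045: (94.444,153.214) → (106.991,155.630) → (118.655,157.553) → (129.437,158.984) → (139.337,159.923) → (148.354,160.369)

[2] `<path>` open polyline, #ff00ff→cut S696 F1045: (195.580,172.058) → (80.312,149.913) → (273.159,208.718) → (123.774,47.146)

[3] `<polygon>` closed polygon, #ff00ff→cut S696 F1045: (157.498,253.061) → (123.412,106.089) → (142.395,160.841) → (84.104,120.097) → (157.498,253.061) (closed)

[4] `<polygon>` regular polygon, #ff00ff→cut S696 F1045: (301.956,152.609) → (257.910,67.235) → (163.104,82.743) → (148.555,177.701) → (234.371,220.881) → (301.956,152.609) (closed)

[5] `<polygon>` closed polygon, #ff00ff→cut S696 F1045: (50.492,248.339) → (46.180,228.214) → (270.360,38.677) → (117.935,18.557) → (50.492,248.339) (closed)

G21
G90
G0 X94.444 Y153.214
M3 S696
G1 X106.991 Y155.630 F1045
G1 X118.655 Y157.553
G1 X129.437 Y158.984
G1 X139.337 Y159.923
G1 X148.354 Y160.369
M5
G0 X195.580 Y172.058
M3 S696
G1 X80.312 Y149.913 F1045
G1 X273.159 Y208.718
G1 X123.774 Y47.146
M5
G0 X157.498 Y253.061
M3 S696
G1 X123.412 Y106.089 F1045
G1 X142.395 Y160.841
G1 X84.104 Y120.097
G1 X157.498 Y253.061
M5
G0 X301.956 Y152.609
M3 S696
G1 X257.910 Y67.235 F1045
G1 X163.104 Y82.743
G1 X148.555 Y177.701
G1 X234.371 Y220.881
G1 X301.956 Y152.609
M5
G0 X50.492 Y248.339
M3 S696
G1 X46.180 Y228.214 F1045
G1 X270.360 Y38.677
G1 X117.935 Y18.557
G1 X50.492 Y248.339
M5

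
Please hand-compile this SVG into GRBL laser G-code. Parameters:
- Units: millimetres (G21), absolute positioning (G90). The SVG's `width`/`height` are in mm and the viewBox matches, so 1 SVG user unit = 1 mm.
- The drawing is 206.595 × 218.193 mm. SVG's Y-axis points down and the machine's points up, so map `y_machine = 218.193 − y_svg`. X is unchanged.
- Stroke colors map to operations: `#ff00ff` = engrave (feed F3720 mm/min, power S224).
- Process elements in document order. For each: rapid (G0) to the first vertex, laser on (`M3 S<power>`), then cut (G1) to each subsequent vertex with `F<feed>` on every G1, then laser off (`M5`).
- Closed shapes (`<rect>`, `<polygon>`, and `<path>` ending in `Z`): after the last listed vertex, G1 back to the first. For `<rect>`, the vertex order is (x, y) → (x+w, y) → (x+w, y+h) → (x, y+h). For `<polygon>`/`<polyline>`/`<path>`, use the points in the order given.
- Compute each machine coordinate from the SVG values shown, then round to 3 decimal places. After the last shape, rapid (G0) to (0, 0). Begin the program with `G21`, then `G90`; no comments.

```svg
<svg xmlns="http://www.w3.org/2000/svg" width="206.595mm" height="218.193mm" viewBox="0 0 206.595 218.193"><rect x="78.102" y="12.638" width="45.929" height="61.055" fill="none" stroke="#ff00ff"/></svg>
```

G21
G90
G0 X78.102 Y205.555
M3 S224
G1 X124.031 Y205.555 F3720
G1 X124.031 Y144.500 F3720
G1 X78.102 Y144.500 F3720
G1 X78.102 Y205.555 F3720
M5
G0 X0.000 Y0.000

1 u = 1 mm; y_m = 218.193 − y.

[1] `<rect>` rectangle, #ff00ff→engrave S224 F3720: (78.102,205.555) → (124.031,205.555) → (124.031,144.500) → (78.102,144.500) → (78.102,205.555) (closed)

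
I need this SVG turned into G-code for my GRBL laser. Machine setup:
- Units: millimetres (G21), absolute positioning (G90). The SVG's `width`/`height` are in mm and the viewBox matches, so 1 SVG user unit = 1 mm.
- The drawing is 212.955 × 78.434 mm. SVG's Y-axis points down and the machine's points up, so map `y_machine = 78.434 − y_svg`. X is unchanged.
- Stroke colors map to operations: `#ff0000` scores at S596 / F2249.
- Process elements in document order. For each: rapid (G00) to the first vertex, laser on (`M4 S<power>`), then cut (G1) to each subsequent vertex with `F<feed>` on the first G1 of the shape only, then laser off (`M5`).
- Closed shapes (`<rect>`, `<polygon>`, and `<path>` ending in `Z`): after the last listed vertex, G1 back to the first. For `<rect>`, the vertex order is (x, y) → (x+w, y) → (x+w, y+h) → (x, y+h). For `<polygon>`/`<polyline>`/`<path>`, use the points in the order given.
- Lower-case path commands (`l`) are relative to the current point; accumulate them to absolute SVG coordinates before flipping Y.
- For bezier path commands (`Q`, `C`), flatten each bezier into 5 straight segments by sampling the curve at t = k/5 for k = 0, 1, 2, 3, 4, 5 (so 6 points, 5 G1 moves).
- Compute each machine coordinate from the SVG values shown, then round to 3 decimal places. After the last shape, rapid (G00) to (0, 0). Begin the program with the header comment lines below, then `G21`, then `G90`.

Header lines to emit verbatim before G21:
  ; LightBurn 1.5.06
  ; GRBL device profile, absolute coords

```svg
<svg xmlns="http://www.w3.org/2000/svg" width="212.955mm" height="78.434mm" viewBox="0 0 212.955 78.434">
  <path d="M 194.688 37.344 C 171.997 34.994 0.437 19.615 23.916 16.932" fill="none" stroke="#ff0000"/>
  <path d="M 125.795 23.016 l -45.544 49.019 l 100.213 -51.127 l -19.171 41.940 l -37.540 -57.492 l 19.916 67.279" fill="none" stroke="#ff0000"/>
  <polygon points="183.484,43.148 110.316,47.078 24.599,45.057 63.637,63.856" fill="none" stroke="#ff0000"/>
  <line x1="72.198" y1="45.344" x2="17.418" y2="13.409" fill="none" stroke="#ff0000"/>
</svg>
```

; LightBurn 1.5.06
; GRBL device profile, absolute coords
G21
G90
G00 X194.688 Y41.090
M4 S596
G1 X165.960 Y43.858 F2249
G1 X118.012 Y48.518
G1 X67.350 Y53.835
G1 X30.482 Y58.574
G1 X23.916 Y61.502
M5
G00 X125.795 Y55.418
M4 S596
G1 X80.251 Y6.399 F2249
G1 X180.464 Y57.526
G1 X161.293 Y15.586
G1 X123.753 Y73.078
G1 X143.669 Y5.799
M5
G00 X183.484 Y35.286
M4 S596
G1 X110.316 Y31.356 F2249
G1 X24.599 Y33.377
G1 X63.637 Y14.578
G1 X183.484 Y35.286
M5
G00 X72.198 Y33.090
M4 S596
G1 X17.418 Y65.025 F2249
M5
G00 X0.000 Y0.000

viewBox `0 0 212.955 78.434` with mm width/height → 1 unit = 1 mm. Flip: y_m = 78.434 − y_svg.

**Shape 1** — `<path>` cubic bezier, stroke `#ff0000` → score (S596, F2249). Control points (SVG): P0=(194.688,37.344), P1=(171.997,34.994), P2=(0.437,19.615), P3=(23.916,16.932); sampled at t=k/5. Machine vertices: (194.688,41.090) → (165.960,43.858) → (118.012,48.518) → (67.350,53.835) → (30.482,58.574) → (23.916,61.502). Open path.

**Shape 2** — `<path>` open polyline, stroke `#ff0000` → score (S596, F2249). Machine vertices: (125.795,55.418) → (80.251,6.399) → (180.464,57.526) → (161.293,15.586) → (123.753,73.078) → (143.669,5.799). Open path.

**Shape 3** — `<polygon>` closed polygon, stroke `#ff0000` → score (S596, F2249). Machine vertices: (183.484,35.286) → (110.316,31.356) → (24.599,33.377) → (63.637,14.578) → (183.484,35.286). Closed: final G1 returns to the first vertex.

**Shape 4** — `<line>` line segment, stroke `#ff0000` → score (S596, F2249). Machine vertices: (72.198,33.090) → (17.418,65.025). Open path.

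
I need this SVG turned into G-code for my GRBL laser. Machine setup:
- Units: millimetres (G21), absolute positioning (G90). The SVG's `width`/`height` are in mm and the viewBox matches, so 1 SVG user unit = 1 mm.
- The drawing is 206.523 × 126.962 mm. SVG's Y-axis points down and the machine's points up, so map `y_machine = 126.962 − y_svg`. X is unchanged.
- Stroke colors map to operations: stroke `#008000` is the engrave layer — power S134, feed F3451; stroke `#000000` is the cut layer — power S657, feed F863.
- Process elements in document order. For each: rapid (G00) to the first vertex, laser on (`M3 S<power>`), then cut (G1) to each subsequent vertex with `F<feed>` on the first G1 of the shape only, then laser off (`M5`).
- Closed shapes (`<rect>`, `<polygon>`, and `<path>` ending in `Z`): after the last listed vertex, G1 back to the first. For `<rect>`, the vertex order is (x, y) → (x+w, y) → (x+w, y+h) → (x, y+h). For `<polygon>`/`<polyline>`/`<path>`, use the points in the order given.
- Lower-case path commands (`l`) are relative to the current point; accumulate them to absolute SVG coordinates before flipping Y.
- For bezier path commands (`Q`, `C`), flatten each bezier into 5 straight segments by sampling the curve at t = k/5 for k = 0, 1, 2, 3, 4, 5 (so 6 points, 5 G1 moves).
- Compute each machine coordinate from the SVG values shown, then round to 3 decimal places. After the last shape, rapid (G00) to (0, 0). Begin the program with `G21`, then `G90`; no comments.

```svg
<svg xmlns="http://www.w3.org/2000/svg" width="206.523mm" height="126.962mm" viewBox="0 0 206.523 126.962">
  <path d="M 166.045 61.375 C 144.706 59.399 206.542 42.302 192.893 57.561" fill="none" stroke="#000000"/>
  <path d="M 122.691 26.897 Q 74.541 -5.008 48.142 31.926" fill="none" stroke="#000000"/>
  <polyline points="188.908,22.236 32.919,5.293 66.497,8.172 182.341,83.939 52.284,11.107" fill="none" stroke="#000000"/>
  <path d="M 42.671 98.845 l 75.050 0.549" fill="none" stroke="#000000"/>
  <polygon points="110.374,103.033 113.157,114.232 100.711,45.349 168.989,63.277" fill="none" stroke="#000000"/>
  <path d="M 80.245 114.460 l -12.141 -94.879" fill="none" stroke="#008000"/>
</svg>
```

viewBox `0 0 206.523 126.962` with mm width/height → 1 unit = 1 mm. Flip: y_m = 126.962 − y_svg.

**Shape 1** — `<path>` cubic bezier, stroke `#000000` → cut (S657, F863). Control points (SVG): P0=(166.045,61.375), P1=(144.706,59.399), P2=(206.542,42.302), P3=(192.893,57.561); sampled at t=k/5. Machine vertices: (166.045,65.587) → (161.953,68.207) → (170.208,72.178) → (183.193,75.219) → (193.293,75.053) → (192.893,69.401). Open path.

**Shape 2** — `<path>` quadratic bezier, stroke `#000000` → cut (S657, F863). Control points (SVG): P0=(122.691,26.897), P1=(74.541,-5.008), P2=(48.142,31.926); sampled at t=k/5. Machine vertices: (122.691,100.065) → (104.301,110.073) → (87.651,114.575) → (72.741,113.569) → (59.572,107.056) → (48.142,95.036). Open path.

**Shape 3** — `<polyline>` open polyline, stroke `#000000` → cut (S657, F863). Machine vertices: (188.908,104.726) → (32.919,121.669) → (66.497,118.790) → (182.341,43.023) → (52.284,115.855). Open path.

**Shape 4** — `<path>` line segment, stroke `#000000` → cut (S657, F863). Machine vertices: (42.671,28.117) → (117.721,27.568). Open path.

**Shape 5** — `<polygon>` closed polygon, stroke `#000000` → cut (S657, F863). Machine vertices: (110.374,23.929) → (113.157,12.730) → (100.711,81.613) → (168.989,63.685) → (110.374,23.929). Closed: final G1 returns to the first vertex.

**Shape 6** — `<path>` line segment, stroke `#008000` → engrave (S134, F3451). Machine vertices: (80.245,12.502) → (68.104,107.381). Open path.

G21
G90
G00 X166.045 Y65.587
M3 S657
G1 X161.953 Y68.207 F863
G1 X170.208 Y72.178
G1 X183.193 Y75.219
G1 X193.293 Y75.053
G1 X192.893 Y69.401
M5
G00 X122.691 Y100.065
M3 S657
G1 X104.301 Y110.073 F863
G1 X87.651 Y114.575
G1 X72.741 Y113.569
G1 X59.572 Y107.056
G1 X48.142 Y95.036
M5
G00 X188.908 Y104.726
M3 S657
G1 X32.919 Y121.669 F863
G1 X66.497 Y118.790
G1 X182.341 Y43.023
G1 X52.284 Y115.855
M5
G00 X42.671 Y28.117
M3 S657
G1 X117.721 Y27.568 F863
M5
G00 X110.374 Y23.929
M3 S657
G1 X113.157 Y12.730 F863
G1 X100.711 Y81.613
G1 X168.989 Y63.685
G1 X110.374 Y23.929
M5
G00 X80.245 Y12.502
M3 S134
G1 X68.104 Y107.381 F3451
M5
G00 X0.000 Y0.000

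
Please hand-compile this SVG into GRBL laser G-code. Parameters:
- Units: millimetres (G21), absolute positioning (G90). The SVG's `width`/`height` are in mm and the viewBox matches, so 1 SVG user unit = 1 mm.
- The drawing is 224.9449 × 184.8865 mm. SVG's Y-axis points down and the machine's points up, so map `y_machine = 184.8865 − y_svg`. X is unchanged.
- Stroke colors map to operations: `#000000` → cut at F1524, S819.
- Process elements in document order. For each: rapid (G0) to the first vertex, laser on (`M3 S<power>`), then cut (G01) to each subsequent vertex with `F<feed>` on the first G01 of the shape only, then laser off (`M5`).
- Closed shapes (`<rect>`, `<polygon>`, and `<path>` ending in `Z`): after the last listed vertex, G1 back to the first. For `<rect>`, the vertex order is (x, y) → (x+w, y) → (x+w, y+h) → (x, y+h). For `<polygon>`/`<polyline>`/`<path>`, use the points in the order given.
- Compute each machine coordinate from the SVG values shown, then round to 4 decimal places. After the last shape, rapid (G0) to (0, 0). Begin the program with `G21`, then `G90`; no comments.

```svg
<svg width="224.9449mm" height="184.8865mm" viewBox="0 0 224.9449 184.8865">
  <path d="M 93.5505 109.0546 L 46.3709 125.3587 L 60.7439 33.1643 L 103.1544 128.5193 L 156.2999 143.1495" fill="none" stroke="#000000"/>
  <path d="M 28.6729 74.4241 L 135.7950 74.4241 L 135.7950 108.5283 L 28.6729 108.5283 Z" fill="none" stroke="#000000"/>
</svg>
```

G21
G90
G0 X93.5505 Y75.8319
M3 S819
G01 X46.3709 Y59.5278 F1524
G01 X60.7439 Y151.7222
G01 X103.1544 Y56.3672
G01 X156.2999 Y41.7370
M5
G0 X28.6729 Y110.4624
M3 S819
G01 X135.7950 Y110.4624 F1524
G01 X135.7950 Y76.3582
G01 X28.6729 Y76.3582
G01 X28.6729 Y110.4624
M5
G0 X0.0000 Y0.0000

1 u = 1 mm; y_m = 184.8865 − y.

[1] `<path>` open polyline, #000000→cut S819 F1524: (93.5505,75.8319) → (46.3709,59.5278) → (60.7439,151.7222) → (103.1544,56.3672) → (156.2999,41.7370)

[2] `<path>` rectangle, #000000→cut S819 F1524: (28.6729,110.4624) → (135.7950,110.4624) → (135.7950,76.3582) → (28.6729,76.3582) → (28.6729,110.4624) (closed)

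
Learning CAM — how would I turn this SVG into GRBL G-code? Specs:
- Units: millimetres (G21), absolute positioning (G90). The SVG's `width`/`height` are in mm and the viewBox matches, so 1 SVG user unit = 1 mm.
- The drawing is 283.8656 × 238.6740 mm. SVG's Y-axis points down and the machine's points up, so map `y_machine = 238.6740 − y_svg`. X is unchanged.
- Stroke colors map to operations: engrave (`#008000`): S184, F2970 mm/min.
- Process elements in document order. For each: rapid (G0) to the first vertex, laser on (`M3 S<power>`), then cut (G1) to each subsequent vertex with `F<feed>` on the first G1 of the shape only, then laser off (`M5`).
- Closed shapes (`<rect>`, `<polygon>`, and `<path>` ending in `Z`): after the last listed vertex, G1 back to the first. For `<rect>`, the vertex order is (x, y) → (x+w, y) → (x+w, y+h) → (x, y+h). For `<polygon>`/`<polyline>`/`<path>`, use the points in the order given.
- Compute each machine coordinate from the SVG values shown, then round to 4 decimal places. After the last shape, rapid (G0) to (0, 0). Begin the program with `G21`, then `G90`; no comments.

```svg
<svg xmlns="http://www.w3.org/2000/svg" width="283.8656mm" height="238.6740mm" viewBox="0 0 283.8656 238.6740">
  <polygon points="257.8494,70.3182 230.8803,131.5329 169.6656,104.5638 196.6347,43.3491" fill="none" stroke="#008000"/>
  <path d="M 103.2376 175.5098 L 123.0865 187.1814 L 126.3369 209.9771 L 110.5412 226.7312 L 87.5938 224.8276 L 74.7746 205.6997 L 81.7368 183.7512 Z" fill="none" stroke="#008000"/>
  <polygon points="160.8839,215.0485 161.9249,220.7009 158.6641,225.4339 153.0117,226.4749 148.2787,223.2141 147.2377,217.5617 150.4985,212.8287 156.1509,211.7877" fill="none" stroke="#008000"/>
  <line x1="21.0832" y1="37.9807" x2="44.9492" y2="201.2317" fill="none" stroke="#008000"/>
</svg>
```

G21
G90
G0 X257.8494 Y168.3558
M3 S184
G1 X230.8803 Y107.1411 F2970
G1 X169.6656 Y134.1102
G1 X196.6347 Y195.3249
G1 X257.8494 Y168.3558
M5
G0 X103.2376 Y63.1642
M3 S184
G1 X123.0865 Y51.4926 F2970
G1 X126.3369 Y28.6969
G1 X110.5412 Y11.9428
G1 X87.5938 Y13.8464
G1 X74.7746 Y32.9743
G1 X81.7368 Y54.9228
G1 X103.2376 Y63.1642
M5
G0 X160.8839 Y23.6255
M3 S184
G1 X161.9249 Y17.9731 F2970
G1 X158.6641 Y13.2401
G1 X153.0117 Y12.1991
G1 X148.2787 Y15.4599
G1 X147.2377 Y21.1123
G1 X150.4985 Y25.8453
G1 X156.1509 Y26.8863
G1 X160.8839 Y23.6255
M5
G0 X21.0832 Y200.6933
M3 S184
G1 X44.9492 Y37.4423 F2970
M5
G0 X0.0000 Y0.0000

Since the viewBox matches the mm dimensions, user units are millimetres directly. The only transform is the Y-flip y_m = 238.6740 − y_svg.

Shape 1 is a regular polygon drawn with `<polygon>`. Its stroke #008000 means engrave at S184, F2970. After flipping Y the toolpath is (257.8494,168.3558) → (230.8803,107.1411) → (169.6656,134.1102) → (196.6347,195.3249) → (257.8494,168.3558), returning to the start.

Shape 2 is a regular polygon drawn with `<path>`. Its stroke #008000 means engrave at S184, F2970. After flipping Y the toolpath is (103.2376,63.1642) → (123.0865,51.4926) → (126.3369,28.6969) → (110.5412,11.9428) → (87.5938,13.8464) → (74.7746,32.9743) → (81.7368,54.9228) → (103.2376,63.1642), returning to the start.

Shape 3 is a regular polygon drawn with `<polygon>`. Its stroke #008000 means engrave at S184, F2970. After flipping Y the toolpath is (160.8839,23.6255) → (161.9249,17.9731) → (158.6641,13.2401) → (153.0117,12.1991) → (148.2787,15.4599) → (147.2377,21.1123) → (150.4985,25.8453) → (156.1509,26.8863) → (160.8839,23.6255), returning to the start.

Shape 4 is a line segment drawn with `<line>`. Its stroke #008000 means engrave at S184, F2970. After flipping Y the toolpath is (21.0832,200.6933) → (44.9492,37.4423).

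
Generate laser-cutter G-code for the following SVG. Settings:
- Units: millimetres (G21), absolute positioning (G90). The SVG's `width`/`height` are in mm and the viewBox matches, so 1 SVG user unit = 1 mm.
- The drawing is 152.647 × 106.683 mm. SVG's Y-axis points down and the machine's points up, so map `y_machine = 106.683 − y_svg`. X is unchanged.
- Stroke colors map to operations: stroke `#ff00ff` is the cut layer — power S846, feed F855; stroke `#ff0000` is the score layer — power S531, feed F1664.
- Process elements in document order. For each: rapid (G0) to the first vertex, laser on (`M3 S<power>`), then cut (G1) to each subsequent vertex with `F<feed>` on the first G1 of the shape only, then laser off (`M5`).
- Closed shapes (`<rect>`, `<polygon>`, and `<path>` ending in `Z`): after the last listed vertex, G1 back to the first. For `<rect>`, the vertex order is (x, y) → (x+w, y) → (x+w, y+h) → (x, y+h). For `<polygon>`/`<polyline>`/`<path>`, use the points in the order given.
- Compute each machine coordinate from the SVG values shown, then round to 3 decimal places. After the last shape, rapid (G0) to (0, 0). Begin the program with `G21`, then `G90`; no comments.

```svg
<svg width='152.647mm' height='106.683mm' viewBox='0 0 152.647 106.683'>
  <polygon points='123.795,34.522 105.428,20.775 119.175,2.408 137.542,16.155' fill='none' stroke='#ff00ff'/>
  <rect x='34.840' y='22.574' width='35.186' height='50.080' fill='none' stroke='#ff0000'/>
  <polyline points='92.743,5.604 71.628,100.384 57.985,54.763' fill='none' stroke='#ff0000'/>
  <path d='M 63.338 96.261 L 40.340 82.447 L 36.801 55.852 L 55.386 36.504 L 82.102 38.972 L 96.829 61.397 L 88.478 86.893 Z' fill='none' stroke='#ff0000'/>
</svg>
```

G21
G90
G0 X123.795 Y72.161
M3 S846
G1 X105.428 Y85.908 F855
G1 X119.175 Y104.275
G1 X137.542 Y90.528
G1 X123.795 Y72.161
M5
G0 X34.840 Y84.109
M3 S531
G1 X70.026 Y84.109 F1664
G1 X70.026 Y34.029
G1 X34.840 Y34.029
G1 X34.840 Y84.109
M5
G0 X92.743 Y101.079
M3 S531
G1 X71.628 Y6.299 F1664
G1 X57.985 Y51.920
M5
G0 X63.338 Y10.422
M3 S531
G1 X40.340 Y24.236 F1664
G1 X36.801 Y50.831
G1 X55.386 Y70.179
G1 X82.102 Y67.711
G1 X96.829 Y45.286
G1 X88.478 Y19.790
G1 X63.338 Y10.422
M5
G0 X0.000 Y0.000

1 u = 1 mm; y_m = 106.683 − y.

[1] `<polygon>` regular polygon, #ff00ff→cut S846 F855: (123.795,72.161) → (105.428,85.908) → (119.175,104.275) → (137.542,90.528) → (123.795,72.161) (closed)

[2] `<rect>` rectangle, #ff0000→score S531 F1664: (34.840,84.109) → (70.026,84.109) → (70.026,34.029) → (34.840,34.029) → (34.840,84.109) (closed)

[3] `<polyline>` open polyline, #ff0000→score S531 F1664: (92.743,101.079) → (71.628,6.299) → (57.985,51.920)

[4] `<path>` regular polygon, #ff0000→score S531 F1664: (63.338,10.422) → (40.340,24.236) → (36.801,50.831) → (55.386,70.179) → (82.102,67.711) → (96.829,45.286) → (88.478,19.790) → (63.338,10.422) (closed)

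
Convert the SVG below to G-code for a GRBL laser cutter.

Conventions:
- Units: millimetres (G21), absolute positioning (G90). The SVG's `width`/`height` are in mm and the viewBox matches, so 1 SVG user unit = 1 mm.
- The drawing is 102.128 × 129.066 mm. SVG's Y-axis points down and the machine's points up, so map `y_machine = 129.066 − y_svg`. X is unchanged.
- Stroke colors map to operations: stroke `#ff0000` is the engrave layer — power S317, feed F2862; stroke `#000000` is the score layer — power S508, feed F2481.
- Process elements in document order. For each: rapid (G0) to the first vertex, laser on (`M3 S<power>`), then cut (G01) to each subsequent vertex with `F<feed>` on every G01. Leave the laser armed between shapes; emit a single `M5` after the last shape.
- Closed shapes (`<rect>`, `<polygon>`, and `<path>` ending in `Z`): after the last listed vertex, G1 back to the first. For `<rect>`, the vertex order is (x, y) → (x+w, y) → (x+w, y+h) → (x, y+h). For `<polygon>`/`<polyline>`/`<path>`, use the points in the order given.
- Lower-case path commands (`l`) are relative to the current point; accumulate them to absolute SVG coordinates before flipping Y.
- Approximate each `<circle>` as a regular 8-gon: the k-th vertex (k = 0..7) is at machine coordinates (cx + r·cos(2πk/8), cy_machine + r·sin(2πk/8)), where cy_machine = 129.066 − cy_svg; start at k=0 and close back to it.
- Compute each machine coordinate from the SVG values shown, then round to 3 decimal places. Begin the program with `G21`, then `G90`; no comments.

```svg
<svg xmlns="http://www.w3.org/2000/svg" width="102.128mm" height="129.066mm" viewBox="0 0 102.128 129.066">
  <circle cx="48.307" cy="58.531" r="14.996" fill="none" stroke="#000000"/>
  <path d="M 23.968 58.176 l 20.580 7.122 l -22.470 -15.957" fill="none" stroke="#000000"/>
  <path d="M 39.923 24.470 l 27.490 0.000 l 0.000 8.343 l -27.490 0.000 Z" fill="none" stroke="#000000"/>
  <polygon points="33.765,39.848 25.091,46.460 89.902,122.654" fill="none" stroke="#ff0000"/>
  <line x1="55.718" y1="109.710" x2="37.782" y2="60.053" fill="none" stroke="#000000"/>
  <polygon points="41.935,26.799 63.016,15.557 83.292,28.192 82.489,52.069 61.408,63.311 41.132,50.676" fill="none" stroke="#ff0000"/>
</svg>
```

Since the viewBox matches the mm dimensions, user units are millimetres directly. The only transform is the Y-flip y_m = 129.066 − y_svg.

Shape 1 is a circle drawn with `<circle>`. Its stroke #000000 means score at S508, F2481. After flipping Y the toolpath is (63.303,70.535) → (58.911,81.139) → (48.307,85.531) → (37.703,81.139) → (33.311,70.535) → (37.703,59.931) → (48.307,55.539) → (58.911,59.931) → (63.303,70.535), returning to the start.

Shape 2 is a open polyline drawn with `<path>`. Its stroke #000000 means score at S508, F2481. After flipping Y the toolpath is (23.968,70.890) → (44.548,63.768) → (22.078,79.725).

Shape 3 is a rectangle drawn with `<path>`. Its stroke #000000 means score at S508, F2481. After flipping Y the toolpath is (39.923,104.596) → (67.413,104.596) → (67.413,96.253) → (39.923,96.253) → (39.923,104.596), returning to the start.

Shape 4 is a closed polygon drawn with `<polygon>`. Its stroke #ff0000 means engrave at S317, F2862. After flipping Y the toolpath is (33.765,89.218) → (25.091,82.606) → (89.902,6.412) → (33.765,89.218), returning to the start.

Shape 5 is a line segment drawn with `<line>`. Its stroke #000000 means score at S508, F2481. After flipping Y the toolpath is (55.718,19.356) → (37.782,69.013).

Shape 6 is a regular polygon drawn with `<polygon>`. Its stroke #ff0000 means engrave at S317, F2862. After flipping Y the toolpath is (41.935,102.267) → (63.016,113.509) → (83.292,100.874) → (82.489,76.997) → (61.408,65.755) → (41.132,78.390) → (41.935,102.267), returning to the start.

G21
G90
G0 X63.303 Y70.535
M3 S508
G01 X58.911 Y81.139 F2481
G01 X48.307 Y85.531 F2481
G01 X37.703 Y81.139 F2481
G01 X33.311 Y70.535 F2481
G01 X37.703 Y59.931 F2481
G01 X48.307 Y55.539 F2481
G01 X58.911 Y59.931 F2481
G01 X63.303 Y70.535 F2481
G0 X23.968 Y70.890
M3 S508
G01 X44.548 Y63.768 F2481
G01 X22.078 Y79.725 F2481
G0 X39.923 Y104.596
M3 S508
G01 X67.413 Y104.596 F2481
G01 X67.413 Y96.253 F2481
G01 X39.923 Y96.253 F2481
G01 X39.923 Y104.596 F2481
G0 X33.765 Y89.218
M3 S317
G01 X25.091 Y82.606 F2862
G01 X89.902 Y6.412 F2862
G01 X33.765 Y89.218 F2862
G0 X55.718 Y19.356
M3 S508
G01 X37.782 Y69.013 F2481
G0 X41.935 Y102.267
M3 S317
G01 X63.016 Y113.509 F2862
G01 X83.292 Y100.874 F2862
G01 X82.489 Y76.997 F2862
G01 X61.408 Y65.755 F2862
G01 X41.132 Y78.390 F2862
G01 X41.935 Y102.267 F2862
M5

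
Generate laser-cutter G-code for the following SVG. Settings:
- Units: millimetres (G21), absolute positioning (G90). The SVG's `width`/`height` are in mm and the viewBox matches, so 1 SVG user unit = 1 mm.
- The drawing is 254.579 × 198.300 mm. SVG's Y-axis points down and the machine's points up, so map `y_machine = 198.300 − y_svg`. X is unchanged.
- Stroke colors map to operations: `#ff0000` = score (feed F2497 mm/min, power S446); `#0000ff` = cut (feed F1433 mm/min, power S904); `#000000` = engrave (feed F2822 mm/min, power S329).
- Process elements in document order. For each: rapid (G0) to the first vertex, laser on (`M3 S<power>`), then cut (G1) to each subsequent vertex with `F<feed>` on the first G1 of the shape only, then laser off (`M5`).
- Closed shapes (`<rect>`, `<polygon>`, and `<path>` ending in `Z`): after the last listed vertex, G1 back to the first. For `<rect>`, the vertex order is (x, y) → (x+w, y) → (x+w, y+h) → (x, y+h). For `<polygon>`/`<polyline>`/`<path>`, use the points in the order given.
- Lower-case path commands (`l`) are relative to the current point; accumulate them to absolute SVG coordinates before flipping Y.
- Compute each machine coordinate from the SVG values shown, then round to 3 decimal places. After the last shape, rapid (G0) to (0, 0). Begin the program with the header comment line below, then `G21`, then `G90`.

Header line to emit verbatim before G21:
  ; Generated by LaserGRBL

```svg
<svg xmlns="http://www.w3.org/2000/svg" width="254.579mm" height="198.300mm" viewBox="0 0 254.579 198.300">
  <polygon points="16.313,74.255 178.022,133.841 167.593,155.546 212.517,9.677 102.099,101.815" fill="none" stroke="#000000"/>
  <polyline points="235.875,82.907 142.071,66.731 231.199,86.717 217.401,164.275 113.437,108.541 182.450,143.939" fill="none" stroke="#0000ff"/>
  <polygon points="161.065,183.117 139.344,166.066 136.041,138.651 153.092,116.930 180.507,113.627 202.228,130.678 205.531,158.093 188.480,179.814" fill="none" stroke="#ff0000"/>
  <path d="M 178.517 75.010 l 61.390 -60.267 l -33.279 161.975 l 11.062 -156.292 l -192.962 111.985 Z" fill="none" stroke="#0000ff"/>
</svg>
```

Since the viewBox matches the mm dimensions, user units are millimetres directly. The only transform is the Y-flip y_m = 198.300 − y_svg.

Shape 1 is a closed polygon drawn with `<polygon>`. Its stroke #000000 means engrave at S329, F2822. After flipping Y the toolpath is (16.313,124.045) → (178.022,64.459) → (167.593,42.754) → (212.517,188.623) → (102.099,96.485) → (16.313,124.045), returning to the start.

Shape 2 is a open polyline drawn with `<polyline>`. Its stroke #0000ff means cut at S904, F1433. After flipping Y the toolpath is (235.875,115.393) → (142.071,131.569) → (231.199,111.583) → (217.401,34.025) → (113.437,89.759) → (182.450,54.361).

Shape 3 is a regular polygon drawn with `<polygon>`. Its stroke #ff0000 means score at S446, F2497. After flipping Y the toolpath is (161.065,15.183) → (139.344,32.234) → (136.041,59.649) → (153.092,81.370) → (180.507,84.673) → (202.228,67.622) → (205.531,40.207) → (188.480,18.486) → (161.065,15.183), returning to the start.

Shape 4 is a closed polygon drawn with `<path>`. Its stroke #0000ff means cut at S904, F1433. After flipping Y the toolpath is (178.517,123.290) → (239.907,183.557) → (206.628,21.582) → (217.690,177.874) → (24.728,65.889) → (178.517,123.290), returning to the start.

; Generated by LaserGRBL
G21
G90
G0 X16.313 Y124.045
M3 S329
G1 X178.022 Y64.459 F2822
G1 X167.593 Y42.754
G1 X212.517 Y188.623
G1 X102.099 Y96.485
G1 X16.313 Y124.045
M5
G0 X235.875 Y115.393
M3 S904
G1 X142.071 Y131.569 F1433
G1 X231.199 Y111.583
G1 X217.401 Y34.025
G1 X113.437 Y89.759
G1 X182.450 Y54.361
M5
G0 X161.065 Y15.183
M3 S446
G1 X139.344 Y32.234 F2497
G1 X136.041 Y59.649
G1 X153.092 Y81.370
G1 X180.507 Y84.673
G1 X202.228 Y67.622
G1 X205.531 Y40.207
G1 X188.480 Y18.486
G1 X161.065 Y15.183
M5
G0 X178.517 Y123.290
M3 S904
G1 X239.907 Y183.557 F1433
G1 X206.628 Y21.582
G1 X217.690 Y177.874
G1 X24.728 Y65.889
G1 X178.517 Y123.290
M5
G0 X0.000 Y0.000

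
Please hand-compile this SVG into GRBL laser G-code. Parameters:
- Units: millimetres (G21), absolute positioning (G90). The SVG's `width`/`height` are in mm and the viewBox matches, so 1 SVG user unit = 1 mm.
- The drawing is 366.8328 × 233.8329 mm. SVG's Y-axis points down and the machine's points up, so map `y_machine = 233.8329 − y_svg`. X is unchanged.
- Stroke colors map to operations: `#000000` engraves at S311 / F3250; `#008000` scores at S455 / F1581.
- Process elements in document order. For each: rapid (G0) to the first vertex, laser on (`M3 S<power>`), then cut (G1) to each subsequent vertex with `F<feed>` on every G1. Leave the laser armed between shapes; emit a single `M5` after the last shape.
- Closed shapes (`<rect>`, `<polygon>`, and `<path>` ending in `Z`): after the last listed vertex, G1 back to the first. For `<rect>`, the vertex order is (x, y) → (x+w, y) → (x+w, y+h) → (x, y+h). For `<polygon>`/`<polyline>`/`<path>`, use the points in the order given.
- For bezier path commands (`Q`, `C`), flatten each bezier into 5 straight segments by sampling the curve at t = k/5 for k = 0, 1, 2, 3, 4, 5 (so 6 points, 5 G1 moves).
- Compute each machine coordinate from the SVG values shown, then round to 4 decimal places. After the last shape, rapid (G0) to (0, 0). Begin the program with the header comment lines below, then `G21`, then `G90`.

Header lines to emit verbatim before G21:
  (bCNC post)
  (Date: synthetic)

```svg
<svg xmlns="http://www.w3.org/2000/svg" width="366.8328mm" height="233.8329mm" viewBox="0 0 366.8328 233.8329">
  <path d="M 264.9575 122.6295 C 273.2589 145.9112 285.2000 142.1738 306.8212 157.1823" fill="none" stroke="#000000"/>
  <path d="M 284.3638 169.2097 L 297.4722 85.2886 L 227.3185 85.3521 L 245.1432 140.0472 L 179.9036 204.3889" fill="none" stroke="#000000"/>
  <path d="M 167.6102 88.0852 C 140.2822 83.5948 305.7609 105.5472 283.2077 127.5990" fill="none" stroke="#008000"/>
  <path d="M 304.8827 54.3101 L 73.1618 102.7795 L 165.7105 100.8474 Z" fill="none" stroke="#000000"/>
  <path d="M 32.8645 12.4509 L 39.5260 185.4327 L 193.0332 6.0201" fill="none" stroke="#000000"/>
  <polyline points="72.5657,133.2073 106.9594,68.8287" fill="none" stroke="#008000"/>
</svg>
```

(bCNC post)
(Date: synthetic)
G21
G90
G0 X264.9575 Y111.2034
M3 S311
G1 X270.4234 Y100.1106 F3250
G1 X277.0528 Y93.3056 F3250
G1 X285.1356 Y88.5917 F3250
G1 X294.9618 Y83.7723 F3250
G1 X306.8212 Y76.6506 F3250
G0 X284.3638 Y64.6232
M3 S311
G1 X297.4722 Y148.5443 F3250
G1 X227.3185 Y148.4808 F3250
G1 X245.1432 Y93.7857 F3250
G1 X179.9036 Y29.4440 F3250
G0 X167.6102 Y145.7477
M3 S455
G1 X171.3035 Y145.4796 F1581
G1 X202.9901 Y140.1296 F1581
G1 X244.3899 Y130.9624 F1581
G1 X277.2225 Y119.2423 F1581
G1 X283.2077 Y106.2339 F1581
G0 X304.8827 Y179.5228
M3 S311
G1 X73.1618 Y131.0534 F3250
G1 X165.7105 Y132.9855 F3250
G1 X304.8827 Y179.5228 F3250
G0 X32.8645 Y221.3820
M3 S311
G1 X39.5260 Y48.4002 F3250
G1 X193.0332 Y227.8128 F3250
G0 X72.5657 Y100.6256
M3 S455
G1 X106.9594 Y165.0042 F1581
M5
G0 X0.0000 Y0.0000

1 u = 1 mm; y_m = 233.8329 − y.

[1] `<path>` cubic bezier, #000000→engrave S311 F3250: (264.9575,111.2034) → (270.4234,100.1106) → (277.0528,93.3056) → (285.1356,88.5917) → (294.9618,83.7723) → (306.8212,76.6506)

[2] `<path>` open polyline, #000000→engrave S311 F3250: (284.3638,64.6232) → (297.4722,148.5443) → (227.3185,148.4808) → (245.1432,93.7857) → (179.9036,29.4440)

[3] `<path>` cubic bezier, #008000→score S455 F1581: (167.6102,145.7477) → (171.3035,145.4796) → (202.9901,140.1296) → (244.3899,130.9624) → (277.2225,119.2423) → (283.2077,106.2339)

[4] `<path>` closed polygon, #000000→engrave S311 F3250: (304.8827,179.5228) → (73.1618,131.0534) → (165.7105,132.9855) → (304.8827,179.5228) (closed)

[5] `<path>` open polyline, #000000→engrave S311 F3250: (32.8645,221.3820) → (39.5260,48.4002) → (193.0332,227.8128)

[6] `<polyline>` line segment, #008000→score S455 F1581: (72.5657,100.6256) → (106.9594,165.0042)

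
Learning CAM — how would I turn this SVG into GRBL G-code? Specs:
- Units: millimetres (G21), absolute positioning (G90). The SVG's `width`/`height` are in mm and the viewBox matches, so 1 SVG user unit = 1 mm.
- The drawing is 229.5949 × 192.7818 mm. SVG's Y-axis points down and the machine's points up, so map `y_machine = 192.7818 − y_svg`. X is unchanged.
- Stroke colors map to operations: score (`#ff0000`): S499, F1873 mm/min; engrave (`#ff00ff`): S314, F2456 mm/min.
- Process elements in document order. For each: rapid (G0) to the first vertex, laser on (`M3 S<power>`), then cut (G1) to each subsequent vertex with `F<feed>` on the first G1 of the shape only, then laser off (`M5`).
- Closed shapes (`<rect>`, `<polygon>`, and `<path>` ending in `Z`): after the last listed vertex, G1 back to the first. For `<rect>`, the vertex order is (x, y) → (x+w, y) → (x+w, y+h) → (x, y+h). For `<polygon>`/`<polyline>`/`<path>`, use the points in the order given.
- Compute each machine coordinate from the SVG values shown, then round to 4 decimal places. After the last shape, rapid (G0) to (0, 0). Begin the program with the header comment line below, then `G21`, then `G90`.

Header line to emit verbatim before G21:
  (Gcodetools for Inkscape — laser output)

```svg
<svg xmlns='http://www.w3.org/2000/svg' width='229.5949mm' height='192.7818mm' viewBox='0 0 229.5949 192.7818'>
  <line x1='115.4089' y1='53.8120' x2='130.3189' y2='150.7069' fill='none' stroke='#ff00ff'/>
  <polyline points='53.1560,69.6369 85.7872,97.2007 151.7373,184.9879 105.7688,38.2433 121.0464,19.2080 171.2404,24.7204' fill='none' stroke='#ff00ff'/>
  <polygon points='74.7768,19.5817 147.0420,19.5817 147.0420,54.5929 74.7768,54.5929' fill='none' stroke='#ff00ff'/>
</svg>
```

Since the viewBox matches the mm dimensions, user units are millimetres directly. The only transform is the Y-flip y_m = 192.7818 − y_svg.

Shape 1 is a line segment drawn with `<line>`. Its stroke #ff00ff means engrave at S314, F2456. After flipping Y the toolpath is (115.4089,138.9698) → (130.3189,42.0749).

Shape 2 is a open polyline drawn with `<polyline>`. Its stroke #ff00ff means engrave at S314, F2456. After flipping Y the toolpath is (53.1560,123.1449) → (85.7872,95.5811) → (151.7373,7.7939) → (105.7688,154.5385) → (121.0464,173.5738) → (171.2404,168.0614).

Shape 3 is a rectangle drawn with `<polygon>`. Its stroke #ff00ff means engrave at S314, F2456. After flipping Y the toolpath is (74.7768,173.2001) → (147.0420,173.2001) → (147.0420,138.1889) → (74.7768,138.1889) → (74.7768,173.2001), returning to the start.

(Gcodetools for Inkscape — laser output)
G21
G90
G0 X115.4089 Y138.9698
M3 S314
G1 X130.3189 Y42.0749 F2456
M5
G0 X53.1560 Y123.1449
M3 S314
G1 X85.7872 Y95.5811 F2456
G1 X151.7373 Y7.7939
G1 X105.7688 Y154.5385
G1 X121.0464 Y173.5738
G1 X171.2404 Y168.0614
M5
G0 X74.7768 Y173.2001
M3 S314
G1 X147.0420 Y173.2001 F2456
G1 X147.0420 Y138.1889
G1 X74.7768 Y138.1889
G1 X74.7768 Y173.2001
M5
G0 X0.0000 Y0.0000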